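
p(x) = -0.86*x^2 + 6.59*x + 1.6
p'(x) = 6.59 - 1.72*x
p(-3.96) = -37.98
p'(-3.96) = 13.40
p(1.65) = 10.13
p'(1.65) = 3.75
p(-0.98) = -5.68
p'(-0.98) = 8.28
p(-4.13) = -40.29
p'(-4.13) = 13.69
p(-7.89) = -103.93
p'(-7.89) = 20.16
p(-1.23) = -7.81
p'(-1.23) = 8.71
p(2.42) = 12.51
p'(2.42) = 2.43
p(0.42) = 4.22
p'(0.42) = 5.87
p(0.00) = 1.60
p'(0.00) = 6.59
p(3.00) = 13.63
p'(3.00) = 1.43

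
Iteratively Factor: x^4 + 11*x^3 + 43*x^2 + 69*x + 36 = (x + 3)*(x^3 + 8*x^2 + 19*x + 12) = (x + 3)*(x + 4)*(x^2 + 4*x + 3) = (x + 1)*(x + 3)*(x + 4)*(x + 3)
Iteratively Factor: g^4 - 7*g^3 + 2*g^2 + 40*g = (g)*(g^3 - 7*g^2 + 2*g + 40) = g*(g - 4)*(g^2 - 3*g - 10) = g*(g - 5)*(g - 4)*(g + 2)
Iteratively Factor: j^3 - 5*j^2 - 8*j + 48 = (j - 4)*(j^2 - j - 12) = (j - 4)*(j + 3)*(j - 4)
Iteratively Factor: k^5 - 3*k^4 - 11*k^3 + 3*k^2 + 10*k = (k - 5)*(k^4 + 2*k^3 - k^2 - 2*k) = (k - 5)*(k - 1)*(k^3 + 3*k^2 + 2*k) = (k - 5)*(k - 1)*(k + 2)*(k^2 + k) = (k - 5)*(k - 1)*(k + 1)*(k + 2)*(k)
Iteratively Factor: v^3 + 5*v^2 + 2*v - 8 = (v + 2)*(v^2 + 3*v - 4) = (v - 1)*(v + 2)*(v + 4)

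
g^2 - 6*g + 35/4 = (g - 7/2)*(g - 5/2)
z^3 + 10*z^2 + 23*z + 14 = (z + 1)*(z + 2)*(z + 7)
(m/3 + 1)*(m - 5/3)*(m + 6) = m^3/3 + 22*m^2/9 + m - 10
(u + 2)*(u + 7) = u^2 + 9*u + 14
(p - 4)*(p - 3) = p^2 - 7*p + 12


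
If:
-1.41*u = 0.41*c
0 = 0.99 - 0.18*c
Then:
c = 5.50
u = -1.60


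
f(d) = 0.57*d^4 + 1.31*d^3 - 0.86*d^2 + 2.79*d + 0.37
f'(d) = 2.28*d^3 + 3.93*d^2 - 1.72*d + 2.79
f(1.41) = 8.52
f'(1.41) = 14.57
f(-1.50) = -7.29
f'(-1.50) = 6.52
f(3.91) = 209.66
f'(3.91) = 192.44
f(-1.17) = -5.10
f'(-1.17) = 6.53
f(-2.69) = -9.01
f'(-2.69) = -8.53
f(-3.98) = 36.08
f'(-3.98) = -71.85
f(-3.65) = 16.20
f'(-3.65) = -49.44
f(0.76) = 2.76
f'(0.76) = 4.75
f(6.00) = 1007.83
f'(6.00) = 626.43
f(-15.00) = 24200.02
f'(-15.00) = -6782.16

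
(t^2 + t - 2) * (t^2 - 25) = t^4 + t^3 - 27*t^2 - 25*t + 50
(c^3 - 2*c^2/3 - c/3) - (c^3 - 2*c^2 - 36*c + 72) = 4*c^2/3 + 107*c/3 - 72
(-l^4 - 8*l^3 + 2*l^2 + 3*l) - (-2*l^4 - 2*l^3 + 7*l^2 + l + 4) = l^4 - 6*l^3 - 5*l^2 + 2*l - 4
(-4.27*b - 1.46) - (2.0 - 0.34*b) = -3.93*b - 3.46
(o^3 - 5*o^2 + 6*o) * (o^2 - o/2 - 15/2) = o^5 - 11*o^4/2 + o^3 + 69*o^2/2 - 45*o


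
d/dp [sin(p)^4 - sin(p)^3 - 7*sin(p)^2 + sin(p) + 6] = (4*sin(p)^3 - 3*sin(p)^2 - 14*sin(p) + 1)*cos(p)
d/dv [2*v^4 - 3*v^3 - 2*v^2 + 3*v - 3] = 8*v^3 - 9*v^2 - 4*v + 3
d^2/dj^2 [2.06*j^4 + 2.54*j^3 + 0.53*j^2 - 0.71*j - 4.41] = 24.72*j^2 + 15.24*j + 1.06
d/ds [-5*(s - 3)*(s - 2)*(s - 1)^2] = -20*s^3 + 105*s^2 - 170*s + 85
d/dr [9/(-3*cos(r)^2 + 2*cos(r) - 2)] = 18*(1 - 3*cos(r))*sin(r)/(3*cos(r)^2 - 2*cos(r) + 2)^2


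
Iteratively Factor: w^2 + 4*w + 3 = (w + 3)*(w + 1)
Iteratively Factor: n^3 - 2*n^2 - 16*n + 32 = (n + 4)*(n^2 - 6*n + 8) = (n - 4)*(n + 4)*(n - 2)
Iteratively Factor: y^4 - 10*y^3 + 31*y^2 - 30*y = (y)*(y^3 - 10*y^2 + 31*y - 30) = y*(y - 5)*(y^2 - 5*y + 6) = y*(y - 5)*(y - 2)*(y - 3)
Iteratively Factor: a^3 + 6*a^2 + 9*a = (a + 3)*(a^2 + 3*a) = (a + 3)^2*(a)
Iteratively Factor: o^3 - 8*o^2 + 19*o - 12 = (o - 1)*(o^2 - 7*o + 12) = (o - 3)*(o - 1)*(o - 4)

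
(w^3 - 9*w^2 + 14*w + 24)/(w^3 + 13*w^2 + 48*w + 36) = (w^2 - 10*w + 24)/(w^2 + 12*w + 36)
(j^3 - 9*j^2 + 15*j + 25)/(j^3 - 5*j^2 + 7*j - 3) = (j^3 - 9*j^2 + 15*j + 25)/(j^3 - 5*j^2 + 7*j - 3)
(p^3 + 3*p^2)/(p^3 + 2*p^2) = (p + 3)/(p + 2)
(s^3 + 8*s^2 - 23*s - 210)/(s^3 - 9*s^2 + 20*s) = (s^2 + 13*s + 42)/(s*(s - 4))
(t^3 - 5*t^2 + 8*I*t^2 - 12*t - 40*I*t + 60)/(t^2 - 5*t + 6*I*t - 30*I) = t + 2*I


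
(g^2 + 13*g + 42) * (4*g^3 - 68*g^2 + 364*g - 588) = 4*g^5 - 16*g^4 - 352*g^3 + 1288*g^2 + 7644*g - 24696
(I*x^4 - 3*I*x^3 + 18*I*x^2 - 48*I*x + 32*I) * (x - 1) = I*x^5 - 4*I*x^4 + 21*I*x^3 - 66*I*x^2 + 80*I*x - 32*I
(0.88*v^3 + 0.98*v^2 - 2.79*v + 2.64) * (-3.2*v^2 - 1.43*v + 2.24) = -2.816*v^5 - 4.3944*v^4 + 9.4978*v^3 - 2.2631*v^2 - 10.0248*v + 5.9136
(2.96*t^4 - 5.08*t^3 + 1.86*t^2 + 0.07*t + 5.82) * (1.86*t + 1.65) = 5.5056*t^5 - 4.5648*t^4 - 4.9224*t^3 + 3.1992*t^2 + 10.9407*t + 9.603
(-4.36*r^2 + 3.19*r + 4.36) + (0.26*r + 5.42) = -4.36*r^2 + 3.45*r + 9.78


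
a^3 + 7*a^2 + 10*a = a*(a + 2)*(a + 5)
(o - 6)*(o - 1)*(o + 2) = o^3 - 5*o^2 - 8*o + 12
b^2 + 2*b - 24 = (b - 4)*(b + 6)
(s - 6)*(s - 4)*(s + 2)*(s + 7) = s^4 - s^3 - 52*s^2 + 76*s + 336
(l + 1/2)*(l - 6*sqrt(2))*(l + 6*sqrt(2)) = l^3 + l^2/2 - 72*l - 36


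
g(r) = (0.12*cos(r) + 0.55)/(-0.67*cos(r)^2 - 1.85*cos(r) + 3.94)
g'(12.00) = 0.32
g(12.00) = 0.34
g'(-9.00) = 0.01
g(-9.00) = 0.09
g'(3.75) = 0.02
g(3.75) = 0.09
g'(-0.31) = 0.28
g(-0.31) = 0.42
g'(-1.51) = 0.10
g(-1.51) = 0.15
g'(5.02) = 0.15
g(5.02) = 0.18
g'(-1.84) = 0.07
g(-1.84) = 0.12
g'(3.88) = 0.03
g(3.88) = 0.09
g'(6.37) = -0.10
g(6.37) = 0.47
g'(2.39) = -0.03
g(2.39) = 0.09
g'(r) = (-1.34*sin(r)*cos(r) - 1.85*sin(r))*(0.12*cos(r) + 0.55)/(-0.67*cos(r)^2 - 1.85*cos(r) + 3.94)^2 - 0.12*sin(r)/(-0.67*cos(r)^2 - 1.85*cos(r) + 3.94) = (0.0804*sin(r)^2 - 0.737*cos(r) - 1.5707)*sin(r)/(0.67*cos(r)^2 + 1.85*cos(r) - 3.94)^2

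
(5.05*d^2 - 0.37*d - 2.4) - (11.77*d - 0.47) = 5.05*d^2 - 12.14*d - 1.93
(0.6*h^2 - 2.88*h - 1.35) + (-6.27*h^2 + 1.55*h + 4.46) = -5.67*h^2 - 1.33*h + 3.11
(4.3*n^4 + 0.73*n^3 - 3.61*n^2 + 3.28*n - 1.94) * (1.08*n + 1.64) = 4.644*n^5 + 7.8404*n^4 - 2.7016*n^3 - 2.378*n^2 + 3.284*n - 3.1816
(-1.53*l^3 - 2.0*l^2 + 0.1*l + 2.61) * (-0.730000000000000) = 1.1169*l^3 + 1.46*l^2 - 0.073*l - 1.9053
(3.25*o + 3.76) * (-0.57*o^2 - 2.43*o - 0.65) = -1.8525*o^3 - 10.0407*o^2 - 11.2493*o - 2.444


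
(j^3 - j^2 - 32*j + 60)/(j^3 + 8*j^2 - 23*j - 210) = (j - 2)/(j + 7)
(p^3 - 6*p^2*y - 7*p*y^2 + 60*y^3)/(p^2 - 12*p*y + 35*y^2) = (-p^2 + p*y + 12*y^2)/(-p + 7*y)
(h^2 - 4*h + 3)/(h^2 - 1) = (h - 3)/(h + 1)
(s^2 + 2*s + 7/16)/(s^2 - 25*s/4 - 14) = (s + 1/4)/(s - 8)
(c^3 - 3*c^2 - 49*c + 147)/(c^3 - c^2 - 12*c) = (-c^3 + 3*c^2 + 49*c - 147)/(c*(-c^2 + c + 12))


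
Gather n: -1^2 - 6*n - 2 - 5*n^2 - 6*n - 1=-5*n^2 - 12*n - 4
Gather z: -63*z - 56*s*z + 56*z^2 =56*z^2 + z*(-56*s - 63)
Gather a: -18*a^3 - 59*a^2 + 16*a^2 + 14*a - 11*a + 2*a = -18*a^3 - 43*a^2 + 5*a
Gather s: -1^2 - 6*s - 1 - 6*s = -12*s - 2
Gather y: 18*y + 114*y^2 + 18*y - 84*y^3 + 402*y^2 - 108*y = -84*y^3 + 516*y^2 - 72*y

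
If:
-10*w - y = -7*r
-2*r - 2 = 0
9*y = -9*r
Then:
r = -1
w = -4/5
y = 1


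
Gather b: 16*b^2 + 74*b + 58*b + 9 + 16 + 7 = 16*b^2 + 132*b + 32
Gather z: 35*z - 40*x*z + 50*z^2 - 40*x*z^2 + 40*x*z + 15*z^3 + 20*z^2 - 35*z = 15*z^3 + z^2*(70 - 40*x)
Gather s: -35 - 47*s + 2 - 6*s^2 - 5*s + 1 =-6*s^2 - 52*s - 32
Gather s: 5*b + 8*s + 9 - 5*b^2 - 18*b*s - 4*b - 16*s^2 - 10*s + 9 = -5*b^2 + b - 16*s^2 + s*(-18*b - 2) + 18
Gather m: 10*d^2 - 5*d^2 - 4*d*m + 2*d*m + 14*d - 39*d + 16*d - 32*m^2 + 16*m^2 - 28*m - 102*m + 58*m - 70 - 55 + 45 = 5*d^2 - 9*d - 16*m^2 + m*(-2*d - 72) - 80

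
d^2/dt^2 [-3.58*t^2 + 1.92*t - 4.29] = -7.16000000000000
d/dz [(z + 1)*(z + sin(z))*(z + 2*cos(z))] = -(z + 1)*(z + sin(z))*(2*sin(z) - 1) + (z + 1)*(z + 2*cos(z))*(cos(z) + 1) + (z + sin(z))*(z + 2*cos(z))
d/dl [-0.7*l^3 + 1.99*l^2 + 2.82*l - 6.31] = -2.1*l^2 + 3.98*l + 2.82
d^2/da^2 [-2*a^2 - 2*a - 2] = -4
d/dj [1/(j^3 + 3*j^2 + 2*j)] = (-3*j^2 - 6*j - 2)/(j^2*(j^2 + 3*j + 2)^2)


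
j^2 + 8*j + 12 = (j + 2)*(j + 6)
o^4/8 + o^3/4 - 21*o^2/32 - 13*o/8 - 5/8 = (o/4 + 1/2)*(o/2 + 1)*(o - 5/2)*(o + 1/2)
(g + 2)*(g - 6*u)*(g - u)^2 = g^4 - 8*g^3*u + 2*g^3 + 13*g^2*u^2 - 16*g^2*u - 6*g*u^3 + 26*g*u^2 - 12*u^3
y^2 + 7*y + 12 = (y + 3)*(y + 4)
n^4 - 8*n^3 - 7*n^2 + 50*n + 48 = (n - 8)*(n - 3)*(n + 1)*(n + 2)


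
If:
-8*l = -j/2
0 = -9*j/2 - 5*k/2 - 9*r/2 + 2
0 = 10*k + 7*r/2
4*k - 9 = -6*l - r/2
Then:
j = 3672/577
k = 1484/577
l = 459/1154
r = -4240/577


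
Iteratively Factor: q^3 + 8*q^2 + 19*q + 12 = (q + 1)*(q^2 + 7*q + 12) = (q + 1)*(q + 3)*(q + 4)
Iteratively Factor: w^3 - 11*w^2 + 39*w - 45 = (w - 5)*(w^2 - 6*w + 9) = (w - 5)*(w - 3)*(w - 3)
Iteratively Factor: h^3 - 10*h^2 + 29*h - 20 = (h - 4)*(h^2 - 6*h + 5) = (h - 4)*(h - 1)*(h - 5)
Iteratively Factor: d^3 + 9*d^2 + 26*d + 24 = (d + 4)*(d^2 + 5*d + 6) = (d + 3)*(d + 4)*(d + 2)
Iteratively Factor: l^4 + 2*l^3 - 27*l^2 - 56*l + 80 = (l + 4)*(l^3 - 2*l^2 - 19*l + 20) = (l - 5)*(l + 4)*(l^2 + 3*l - 4) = (l - 5)*(l - 1)*(l + 4)*(l + 4)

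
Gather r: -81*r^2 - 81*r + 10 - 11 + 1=-81*r^2 - 81*r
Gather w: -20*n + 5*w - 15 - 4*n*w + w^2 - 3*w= -20*n + w^2 + w*(2 - 4*n) - 15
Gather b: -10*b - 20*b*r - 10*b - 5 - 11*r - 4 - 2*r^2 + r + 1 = b*(-20*r - 20) - 2*r^2 - 10*r - 8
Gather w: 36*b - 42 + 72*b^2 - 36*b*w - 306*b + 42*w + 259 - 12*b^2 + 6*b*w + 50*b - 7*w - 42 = 60*b^2 - 220*b + w*(35 - 30*b) + 175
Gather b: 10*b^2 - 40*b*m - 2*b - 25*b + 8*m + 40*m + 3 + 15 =10*b^2 + b*(-40*m - 27) + 48*m + 18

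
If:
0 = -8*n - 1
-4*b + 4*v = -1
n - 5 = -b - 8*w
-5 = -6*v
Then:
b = 13/12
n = -1/8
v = 5/6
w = 97/192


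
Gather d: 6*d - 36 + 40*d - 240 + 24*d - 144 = 70*d - 420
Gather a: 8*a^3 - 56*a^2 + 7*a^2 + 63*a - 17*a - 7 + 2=8*a^3 - 49*a^2 + 46*a - 5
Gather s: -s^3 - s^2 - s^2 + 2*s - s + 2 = -s^3 - 2*s^2 + s + 2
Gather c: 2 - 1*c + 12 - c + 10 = 24 - 2*c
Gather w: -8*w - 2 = -8*w - 2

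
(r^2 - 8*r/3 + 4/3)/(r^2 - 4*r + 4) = (r - 2/3)/(r - 2)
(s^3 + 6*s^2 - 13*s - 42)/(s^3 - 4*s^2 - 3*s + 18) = (s + 7)/(s - 3)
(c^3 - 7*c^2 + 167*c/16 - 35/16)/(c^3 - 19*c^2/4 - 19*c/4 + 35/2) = (c - 1/4)/(c + 2)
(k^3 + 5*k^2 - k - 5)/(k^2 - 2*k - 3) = (k^2 + 4*k - 5)/(k - 3)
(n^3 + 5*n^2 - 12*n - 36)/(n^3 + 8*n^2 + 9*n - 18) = (n^2 - n - 6)/(n^2 + 2*n - 3)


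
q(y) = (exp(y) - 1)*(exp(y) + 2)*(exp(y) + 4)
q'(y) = (exp(y) - 1)*(exp(y) + 2)*exp(y) + (exp(y) - 1)*(exp(y) + 4)*exp(y) + (exp(y) + 2)*(exp(y) + 4)*exp(y)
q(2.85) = 6687.67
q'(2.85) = 18523.51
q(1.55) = 217.00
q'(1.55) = 545.16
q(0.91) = 43.16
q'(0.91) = 112.69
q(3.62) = 59089.22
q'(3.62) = 170171.85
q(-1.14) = -6.82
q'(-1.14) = 1.76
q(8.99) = 516645653834.46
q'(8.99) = 1549615130364.36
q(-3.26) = -7.92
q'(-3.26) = 0.09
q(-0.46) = -4.49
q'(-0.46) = 6.00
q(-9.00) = -8.00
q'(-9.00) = 0.00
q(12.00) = 4311363993051346.03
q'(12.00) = 12933959532892393.70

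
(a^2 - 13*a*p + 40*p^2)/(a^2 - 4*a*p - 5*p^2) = (a - 8*p)/(a + p)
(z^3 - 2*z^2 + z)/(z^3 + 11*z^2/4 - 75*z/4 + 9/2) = 4*z*(z^2 - 2*z + 1)/(4*z^3 + 11*z^2 - 75*z + 18)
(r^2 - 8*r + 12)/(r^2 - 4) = (r - 6)/(r + 2)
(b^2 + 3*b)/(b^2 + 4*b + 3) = b/(b + 1)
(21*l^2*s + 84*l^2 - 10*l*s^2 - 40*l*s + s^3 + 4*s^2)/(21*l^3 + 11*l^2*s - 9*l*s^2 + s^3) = (s + 4)/(l + s)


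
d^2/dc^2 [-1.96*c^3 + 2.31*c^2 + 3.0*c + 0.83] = 4.62 - 11.76*c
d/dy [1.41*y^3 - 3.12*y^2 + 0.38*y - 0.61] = 4.23*y^2 - 6.24*y + 0.38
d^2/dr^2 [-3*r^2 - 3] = -6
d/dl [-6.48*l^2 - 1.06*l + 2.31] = -12.96*l - 1.06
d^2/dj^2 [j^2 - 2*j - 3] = 2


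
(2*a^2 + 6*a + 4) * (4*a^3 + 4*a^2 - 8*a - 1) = 8*a^5 + 32*a^4 + 24*a^3 - 34*a^2 - 38*a - 4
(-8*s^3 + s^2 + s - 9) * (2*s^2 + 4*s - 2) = -16*s^5 - 30*s^4 + 22*s^3 - 16*s^2 - 38*s + 18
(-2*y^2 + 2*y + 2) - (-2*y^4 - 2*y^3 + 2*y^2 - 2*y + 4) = 2*y^4 + 2*y^3 - 4*y^2 + 4*y - 2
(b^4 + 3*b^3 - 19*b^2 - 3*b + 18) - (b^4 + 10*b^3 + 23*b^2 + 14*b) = -7*b^3 - 42*b^2 - 17*b + 18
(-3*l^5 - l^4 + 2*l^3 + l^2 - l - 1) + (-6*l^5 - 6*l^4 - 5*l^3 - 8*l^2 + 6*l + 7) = -9*l^5 - 7*l^4 - 3*l^3 - 7*l^2 + 5*l + 6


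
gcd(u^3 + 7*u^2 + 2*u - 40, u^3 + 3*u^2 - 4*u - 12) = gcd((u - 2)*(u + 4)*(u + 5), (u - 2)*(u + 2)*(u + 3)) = u - 2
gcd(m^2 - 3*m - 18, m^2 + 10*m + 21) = m + 3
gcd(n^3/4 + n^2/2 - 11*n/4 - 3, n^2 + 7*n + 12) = n + 4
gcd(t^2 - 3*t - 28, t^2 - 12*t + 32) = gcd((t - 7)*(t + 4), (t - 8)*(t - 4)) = 1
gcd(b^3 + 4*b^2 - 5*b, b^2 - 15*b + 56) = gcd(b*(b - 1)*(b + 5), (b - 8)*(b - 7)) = 1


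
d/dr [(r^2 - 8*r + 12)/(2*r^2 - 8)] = 4/(r^2 + 4*r + 4)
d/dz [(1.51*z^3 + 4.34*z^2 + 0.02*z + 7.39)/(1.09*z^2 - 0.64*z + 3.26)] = (1.6459*z^4 - 1.9328*z^3 + 11.9684*z^2 + 12.1866*z + 4.7948)/(1.1881*z^4 - 1.3952*z^3 + 7.5164*z^2 - 4.1728*z + 10.6276)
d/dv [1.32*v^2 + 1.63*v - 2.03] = 2.64*v + 1.63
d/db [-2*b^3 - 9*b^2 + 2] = 6*b*(-b - 3)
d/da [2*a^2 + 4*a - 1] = 4*a + 4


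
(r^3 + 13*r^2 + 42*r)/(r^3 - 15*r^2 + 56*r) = (r^2 + 13*r + 42)/(r^2 - 15*r + 56)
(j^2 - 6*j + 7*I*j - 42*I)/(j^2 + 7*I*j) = (j - 6)/j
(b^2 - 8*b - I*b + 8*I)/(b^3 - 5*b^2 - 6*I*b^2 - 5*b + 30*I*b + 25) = (b - 8)/(b^2 - 5*b*(1 + I) + 25*I)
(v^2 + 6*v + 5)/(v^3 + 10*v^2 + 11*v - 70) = (v + 1)/(v^2 + 5*v - 14)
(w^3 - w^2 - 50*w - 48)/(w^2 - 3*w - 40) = (w^2 + 7*w + 6)/(w + 5)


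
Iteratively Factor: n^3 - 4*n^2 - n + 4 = (n - 4)*(n^2 - 1) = (n - 4)*(n - 1)*(n + 1)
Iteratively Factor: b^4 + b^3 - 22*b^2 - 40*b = (b + 2)*(b^3 - b^2 - 20*b) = b*(b + 2)*(b^2 - b - 20) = b*(b + 2)*(b + 4)*(b - 5)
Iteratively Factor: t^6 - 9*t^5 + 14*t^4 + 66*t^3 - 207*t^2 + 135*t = (t + 3)*(t^5 - 12*t^4 + 50*t^3 - 84*t^2 + 45*t) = (t - 5)*(t + 3)*(t^4 - 7*t^3 + 15*t^2 - 9*t) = (t - 5)*(t - 3)*(t + 3)*(t^3 - 4*t^2 + 3*t) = (t - 5)*(t - 3)*(t - 1)*(t + 3)*(t^2 - 3*t) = t*(t - 5)*(t - 3)*(t - 1)*(t + 3)*(t - 3)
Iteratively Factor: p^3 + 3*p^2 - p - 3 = (p + 1)*(p^2 + 2*p - 3) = (p + 1)*(p + 3)*(p - 1)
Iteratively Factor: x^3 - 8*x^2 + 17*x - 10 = (x - 1)*(x^2 - 7*x + 10) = (x - 5)*(x - 1)*(x - 2)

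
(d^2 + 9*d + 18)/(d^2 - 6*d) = (d^2 + 9*d + 18)/(d*(d - 6))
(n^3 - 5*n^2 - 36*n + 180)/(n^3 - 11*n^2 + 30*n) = (n + 6)/n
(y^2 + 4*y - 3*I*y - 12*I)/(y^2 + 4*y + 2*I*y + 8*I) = (y - 3*I)/(y + 2*I)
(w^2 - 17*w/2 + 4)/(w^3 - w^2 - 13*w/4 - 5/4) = 2*(-2*w^2 + 17*w - 8)/(-4*w^3 + 4*w^2 + 13*w + 5)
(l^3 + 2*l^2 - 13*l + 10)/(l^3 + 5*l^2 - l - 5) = (l - 2)/(l + 1)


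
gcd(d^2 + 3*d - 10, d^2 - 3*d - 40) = d + 5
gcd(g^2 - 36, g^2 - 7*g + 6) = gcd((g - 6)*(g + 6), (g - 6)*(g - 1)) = g - 6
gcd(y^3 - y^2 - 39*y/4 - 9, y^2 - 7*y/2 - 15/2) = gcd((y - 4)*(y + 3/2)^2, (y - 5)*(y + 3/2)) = y + 3/2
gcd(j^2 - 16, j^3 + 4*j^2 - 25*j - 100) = j + 4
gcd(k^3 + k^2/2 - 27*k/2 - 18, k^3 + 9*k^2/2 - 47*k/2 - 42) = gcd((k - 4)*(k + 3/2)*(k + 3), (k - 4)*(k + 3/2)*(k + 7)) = k^2 - 5*k/2 - 6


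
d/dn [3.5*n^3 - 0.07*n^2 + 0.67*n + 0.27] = 10.5*n^2 - 0.14*n + 0.67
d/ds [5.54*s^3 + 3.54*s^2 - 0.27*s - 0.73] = 16.62*s^2 + 7.08*s - 0.27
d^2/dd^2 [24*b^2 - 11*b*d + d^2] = 2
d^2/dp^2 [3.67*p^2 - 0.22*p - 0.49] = 7.34000000000000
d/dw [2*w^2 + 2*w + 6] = 4*w + 2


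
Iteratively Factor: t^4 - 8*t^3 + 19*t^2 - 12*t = (t - 1)*(t^3 - 7*t^2 + 12*t) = (t - 4)*(t - 1)*(t^2 - 3*t) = (t - 4)*(t - 3)*(t - 1)*(t)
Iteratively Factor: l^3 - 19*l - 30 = (l - 5)*(l^2 + 5*l + 6) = (l - 5)*(l + 2)*(l + 3)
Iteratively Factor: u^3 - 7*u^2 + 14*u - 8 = (u - 1)*(u^2 - 6*u + 8) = (u - 2)*(u - 1)*(u - 4)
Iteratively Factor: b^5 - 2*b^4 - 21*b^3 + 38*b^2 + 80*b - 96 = (b + 4)*(b^4 - 6*b^3 + 3*b^2 + 26*b - 24) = (b - 4)*(b + 4)*(b^3 - 2*b^2 - 5*b + 6) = (b - 4)*(b - 3)*(b + 4)*(b^2 + b - 2) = (b - 4)*(b - 3)*(b + 2)*(b + 4)*(b - 1)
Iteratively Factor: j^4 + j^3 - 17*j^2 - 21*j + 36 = (j + 3)*(j^3 - 2*j^2 - 11*j + 12) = (j - 4)*(j + 3)*(j^2 + 2*j - 3) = (j - 4)*(j - 1)*(j + 3)*(j + 3)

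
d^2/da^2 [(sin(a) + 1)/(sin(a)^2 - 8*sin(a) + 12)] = (-sin(a)^5 - 12*sin(a)^4 + 98*sin(a)^3 - 106*sin(a)^2 - 360*sin(a) + 296)/(sin(a)^2 - 8*sin(a) + 12)^3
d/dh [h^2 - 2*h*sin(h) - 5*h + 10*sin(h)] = -2*h*cos(h) + 2*h - 2*sin(h) + 10*cos(h) - 5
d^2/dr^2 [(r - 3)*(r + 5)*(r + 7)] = 6*r + 18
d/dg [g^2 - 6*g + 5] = 2*g - 6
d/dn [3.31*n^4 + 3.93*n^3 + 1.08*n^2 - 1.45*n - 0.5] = 13.24*n^3 + 11.79*n^2 + 2.16*n - 1.45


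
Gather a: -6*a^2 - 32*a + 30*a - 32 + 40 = -6*a^2 - 2*a + 8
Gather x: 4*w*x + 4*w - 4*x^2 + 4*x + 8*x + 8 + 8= 4*w - 4*x^2 + x*(4*w + 12) + 16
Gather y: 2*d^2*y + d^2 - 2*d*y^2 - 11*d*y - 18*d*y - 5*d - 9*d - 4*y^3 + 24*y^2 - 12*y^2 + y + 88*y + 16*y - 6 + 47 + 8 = d^2 - 14*d - 4*y^3 + y^2*(12 - 2*d) + y*(2*d^2 - 29*d + 105) + 49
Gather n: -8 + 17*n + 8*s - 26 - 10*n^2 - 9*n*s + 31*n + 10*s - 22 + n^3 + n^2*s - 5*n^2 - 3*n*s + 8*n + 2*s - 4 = n^3 + n^2*(s - 15) + n*(56 - 12*s) + 20*s - 60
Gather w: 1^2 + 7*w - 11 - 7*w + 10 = 0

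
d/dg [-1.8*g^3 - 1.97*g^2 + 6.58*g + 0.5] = -5.4*g^2 - 3.94*g + 6.58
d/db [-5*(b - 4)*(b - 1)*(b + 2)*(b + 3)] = -20*b^3 + 150*b + 50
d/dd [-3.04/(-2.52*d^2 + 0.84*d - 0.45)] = (2.5536 - 15.3216*d)/(2.52*d^2 - 0.84*d + 0.45)^2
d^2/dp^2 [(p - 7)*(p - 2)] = 2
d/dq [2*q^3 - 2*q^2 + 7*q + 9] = 6*q^2 - 4*q + 7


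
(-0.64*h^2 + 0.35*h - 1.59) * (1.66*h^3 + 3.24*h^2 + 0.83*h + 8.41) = -1.0624*h^5 - 1.4926*h^4 - 2.0366*h^3 - 10.2435*h^2 + 1.6238*h - 13.3719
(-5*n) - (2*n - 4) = 4 - 7*n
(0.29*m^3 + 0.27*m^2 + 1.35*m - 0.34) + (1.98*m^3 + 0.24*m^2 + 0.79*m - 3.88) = 2.27*m^3 + 0.51*m^2 + 2.14*m - 4.22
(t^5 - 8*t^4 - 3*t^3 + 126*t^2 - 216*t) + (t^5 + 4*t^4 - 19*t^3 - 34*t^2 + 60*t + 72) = 2*t^5 - 4*t^4 - 22*t^3 + 92*t^2 - 156*t + 72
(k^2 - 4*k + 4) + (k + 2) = k^2 - 3*k + 6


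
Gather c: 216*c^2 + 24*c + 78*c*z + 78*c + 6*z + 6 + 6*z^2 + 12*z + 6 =216*c^2 + c*(78*z + 102) + 6*z^2 + 18*z + 12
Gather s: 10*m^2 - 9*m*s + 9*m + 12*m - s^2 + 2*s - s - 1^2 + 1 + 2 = 10*m^2 + 21*m - s^2 + s*(1 - 9*m) + 2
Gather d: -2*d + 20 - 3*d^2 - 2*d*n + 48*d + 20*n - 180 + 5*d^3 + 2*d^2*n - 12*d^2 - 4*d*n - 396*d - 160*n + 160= 5*d^3 + d^2*(2*n - 15) + d*(-6*n - 350) - 140*n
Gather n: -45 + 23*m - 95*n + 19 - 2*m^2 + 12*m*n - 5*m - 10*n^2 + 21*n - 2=-2*m^2 + 18*m - 10*n^2 + n*(12*m - 74) - 28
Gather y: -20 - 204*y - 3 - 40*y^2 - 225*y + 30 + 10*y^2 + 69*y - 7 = -30*y^2 - 360*y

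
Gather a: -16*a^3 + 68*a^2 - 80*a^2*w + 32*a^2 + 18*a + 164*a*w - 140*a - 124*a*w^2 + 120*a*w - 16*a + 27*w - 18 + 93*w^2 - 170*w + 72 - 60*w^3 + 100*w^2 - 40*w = -16*a^3 + a^2*(100 - 80*w) + a*(-124*w^2 + 284*w - 138) - 60*w^3 + 193*w^2 - 183*w + 54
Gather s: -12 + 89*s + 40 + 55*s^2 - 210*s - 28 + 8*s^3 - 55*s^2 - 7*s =8*s^3 - 128*s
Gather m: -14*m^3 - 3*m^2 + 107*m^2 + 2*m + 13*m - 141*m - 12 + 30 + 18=-14*m^3 + 104*m^2 - 126*m + 36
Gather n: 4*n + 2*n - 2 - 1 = 6*n - 3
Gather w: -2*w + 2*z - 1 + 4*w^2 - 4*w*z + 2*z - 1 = 4*w^2 + w*(-4*z - 2) + 4*z - 2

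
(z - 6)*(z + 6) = z^2 - 36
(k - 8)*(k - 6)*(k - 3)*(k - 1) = k^4 - 18*k^3 + 107*k^2 - 234*k + 144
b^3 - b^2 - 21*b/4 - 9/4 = (b - 3)*(b + 1/2)*(b + 3/2)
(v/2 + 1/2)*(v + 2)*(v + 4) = v^3/2 + 7*v^2/2 + 7*v + 4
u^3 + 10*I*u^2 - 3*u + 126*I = (u - 3*I)*(u + 6*I)*(u + 7*I)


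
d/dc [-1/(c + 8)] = (c + 8)^(-2)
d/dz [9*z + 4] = 9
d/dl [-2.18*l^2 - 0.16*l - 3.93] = -4.36*l - 0.16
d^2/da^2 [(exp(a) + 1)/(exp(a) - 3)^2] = (exp(2*a) + 16*exp(a) + 15)*exp(a)/(exp(4*a) - 12*exp(3*a) + 54*exp(2*a) - 108*exp(a) + 81)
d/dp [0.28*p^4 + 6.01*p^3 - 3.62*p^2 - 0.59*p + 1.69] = 1.12*p^3 + 18.03*p^2 - 7.24*p - 0.59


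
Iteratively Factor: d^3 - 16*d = (d)*(d^2 - 16) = d*(d - 4)*(d + 4)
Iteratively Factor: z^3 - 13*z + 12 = (z + 4)*(z^2 - 4*z + 3) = (z - 3)*(z + 4)*(z - 1)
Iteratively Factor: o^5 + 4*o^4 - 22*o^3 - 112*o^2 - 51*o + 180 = (o - 1)*(o^4 + 5*o^3 - 17*o^2 - 129*o - 180) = (o - 1)*(o + 3)*(o^3 + 2*o^2 - 23*o - 60) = (o - 5)*(o - 1)*(o + 3)*(o^2 + 7*o + 12) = (o - 5)*(o - 1)*(o + 3)*(o + 4)*(o + 3)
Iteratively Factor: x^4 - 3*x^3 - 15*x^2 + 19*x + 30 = (x - 2)*(x^3 - x^2 - 17*x - 15) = (x - 5)*(x - 2)*(x^2 + 4*x + 3) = (x - 5)*(x - 2)*(x + 3)*(x + 1)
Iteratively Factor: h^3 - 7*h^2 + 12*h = (h)*(h^2 - 7*h + 12) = h*(h - 3)*(h - 4)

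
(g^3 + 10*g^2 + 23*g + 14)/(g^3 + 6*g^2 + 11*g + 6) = (g + 7)/(g + 3)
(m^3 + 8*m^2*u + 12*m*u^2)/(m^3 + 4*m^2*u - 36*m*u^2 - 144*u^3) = m*(-m - 2*u)/(-m^2 + 2*m*u + 24*u^2)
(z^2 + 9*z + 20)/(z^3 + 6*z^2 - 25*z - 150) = (z + 4)/(z^2 + z - 30)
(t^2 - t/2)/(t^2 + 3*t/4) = 2*(2*t - 1)/(4*t + 3)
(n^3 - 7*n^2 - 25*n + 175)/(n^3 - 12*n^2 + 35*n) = (n + 5)/n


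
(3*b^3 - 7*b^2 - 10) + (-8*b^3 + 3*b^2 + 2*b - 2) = -5*b^3 - 4*b^2 + 2*b - 12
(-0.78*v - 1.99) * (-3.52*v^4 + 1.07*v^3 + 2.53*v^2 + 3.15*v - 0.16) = 2.7456*v^5 + 6.1702*v^4 - 4.1027*v^3 - 7.4917*v^2 - 6.1437*v + 0.3184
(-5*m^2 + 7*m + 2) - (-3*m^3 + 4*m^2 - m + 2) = 3*m^3 - 9*m^2 + 8*m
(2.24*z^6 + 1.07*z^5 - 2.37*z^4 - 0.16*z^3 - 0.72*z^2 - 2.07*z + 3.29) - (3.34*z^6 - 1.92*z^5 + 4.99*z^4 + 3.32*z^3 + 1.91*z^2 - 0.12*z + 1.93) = -1.1*z^6 + 2.99*z^5 - 7.36*z^4 - 3.48*z^3 - 2.63*z^2 - 1.95*z + 1.36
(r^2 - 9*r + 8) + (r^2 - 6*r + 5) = 2*r^2 - 15*r + 13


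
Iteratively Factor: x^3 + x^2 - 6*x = (x)*(x^2 + x - 6) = x*(x + 3)*(x - 2)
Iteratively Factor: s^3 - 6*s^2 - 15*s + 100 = (s + 4)*(s^2 - 10*s + 25) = (s - 5)*(s + 4)*(s - 5)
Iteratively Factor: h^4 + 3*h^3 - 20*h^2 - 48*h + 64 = (h - 1)*(h^3 + 4*h^2 - 16*h - 64) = (h - 4)*(h - 1)*(h^2 + 8*h + 16) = (h - 4)*(h - 1)*(h + 4)*(h + 4)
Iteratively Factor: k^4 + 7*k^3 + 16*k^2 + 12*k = (k + 2)*(k^3 + 5*k^2 + 6*k) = (k + 2)^2*(k^2 + 3*k) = (k + 2)^2*(k + 3)*(k)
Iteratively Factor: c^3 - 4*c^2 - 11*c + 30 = (c - 5)*(c^2 + c - 6) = (c - 5)*(c + 3)*(c - 2)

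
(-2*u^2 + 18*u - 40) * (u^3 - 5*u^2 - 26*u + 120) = -2*u^5 + 28*u^4 - 78*u^3 - 508*u^2 + 3200*u - 4800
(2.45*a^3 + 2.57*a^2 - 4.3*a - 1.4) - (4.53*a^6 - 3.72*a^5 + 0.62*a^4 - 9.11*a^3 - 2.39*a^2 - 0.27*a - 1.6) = -4.53*a^6 + 3.72*a^5 - 0.62*a^4 + 11.56*a^3 + 4.96*a^2 - 4.03*a + 0.2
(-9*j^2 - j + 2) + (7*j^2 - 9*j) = -2*j^2 - 10*j + 2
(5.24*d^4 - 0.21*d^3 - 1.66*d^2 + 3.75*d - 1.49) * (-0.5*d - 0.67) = -2.62*d^5 - 3.4058*d^4 + 0.9707*d^3 - 0.7628*d^2 - 1.7675*d + 0.9983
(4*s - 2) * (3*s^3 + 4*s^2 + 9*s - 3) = 12*s^4 + 10*s^3 + 28*s^2 - 30*s + 6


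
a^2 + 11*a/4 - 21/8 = (a - 3/4)*(a + 7/2)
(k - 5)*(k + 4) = k^2 - k - 20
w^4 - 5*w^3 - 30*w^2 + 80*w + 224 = (w - 7)*(w - 4)*(w + 2)*(w + 4)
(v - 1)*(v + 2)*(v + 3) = v^3 + 4*v^2 + v - 6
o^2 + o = o*(o + 1)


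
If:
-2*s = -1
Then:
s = 1/2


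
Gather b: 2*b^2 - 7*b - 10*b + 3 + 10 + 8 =2*b^2 - 17*b + 21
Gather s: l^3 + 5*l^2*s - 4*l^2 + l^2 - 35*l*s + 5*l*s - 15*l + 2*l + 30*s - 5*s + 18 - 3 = l^3 - 3*l^2 - 13*l + s*(5*l^2 - 30*l + 25) + 15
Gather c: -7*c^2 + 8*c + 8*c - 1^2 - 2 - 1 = -7*c^2 + 16*c - 4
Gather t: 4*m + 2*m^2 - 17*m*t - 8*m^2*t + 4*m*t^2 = 2*m^2 + 4*m*t^2 + 4*m + t*(-8*m^2 - 17*m)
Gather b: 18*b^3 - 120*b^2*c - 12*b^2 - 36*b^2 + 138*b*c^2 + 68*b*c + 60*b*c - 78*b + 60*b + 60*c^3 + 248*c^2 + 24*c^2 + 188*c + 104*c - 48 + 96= 18*b^3 + b^2*(-120*c - 48) + b*(138*c^2 + 128*c - 18) + 60*c^3 + 272*c^2 + 292*c + 48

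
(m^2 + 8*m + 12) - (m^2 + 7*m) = m + 12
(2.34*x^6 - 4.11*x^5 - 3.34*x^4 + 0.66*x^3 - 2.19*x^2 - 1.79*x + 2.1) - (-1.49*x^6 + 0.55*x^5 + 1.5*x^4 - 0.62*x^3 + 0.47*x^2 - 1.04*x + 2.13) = 3.83*x^6 - 4.66*x^5 - 4.84*x^4 + 1.28*x^3 - 2.66*x^2 - 0.75*x - 0.0299999999999998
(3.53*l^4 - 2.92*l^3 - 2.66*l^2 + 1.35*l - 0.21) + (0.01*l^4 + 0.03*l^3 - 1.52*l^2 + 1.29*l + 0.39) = 3.54*l^4 - 2.89*l^3 - 4.18*l^2 + 2.64*l + 0.18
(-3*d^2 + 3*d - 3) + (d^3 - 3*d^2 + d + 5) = d^3 - 6*d^2 + 4*d + 2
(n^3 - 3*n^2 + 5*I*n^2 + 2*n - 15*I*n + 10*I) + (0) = n^3 - 3*n^2 + 5*I*n^2 + 2*n - 15*I*n + 10*I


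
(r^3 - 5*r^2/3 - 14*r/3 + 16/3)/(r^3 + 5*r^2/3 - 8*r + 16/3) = (3*r^2 - 2*r - 16)/(3*r^2 + 8*r - 16)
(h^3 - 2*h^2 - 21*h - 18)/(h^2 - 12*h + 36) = (h^2 + 4*h + 3)/(h - 6)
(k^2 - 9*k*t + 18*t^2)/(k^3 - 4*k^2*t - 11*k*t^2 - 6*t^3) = (k - 3*t)/(k^2 + 2*k*t + t^2)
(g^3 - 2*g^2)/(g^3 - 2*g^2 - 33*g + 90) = g^2*(g - 2)/(g^3 - 2*g^2 - 33*g + 90)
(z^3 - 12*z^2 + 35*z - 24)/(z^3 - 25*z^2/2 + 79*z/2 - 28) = 2*(z - 3)/(2*z - 7)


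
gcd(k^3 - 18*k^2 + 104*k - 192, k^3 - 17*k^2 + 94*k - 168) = k^2 - 10*k + 24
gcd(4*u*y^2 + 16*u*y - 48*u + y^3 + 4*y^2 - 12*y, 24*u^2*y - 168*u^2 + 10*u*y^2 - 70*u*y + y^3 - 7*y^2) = 4*u + y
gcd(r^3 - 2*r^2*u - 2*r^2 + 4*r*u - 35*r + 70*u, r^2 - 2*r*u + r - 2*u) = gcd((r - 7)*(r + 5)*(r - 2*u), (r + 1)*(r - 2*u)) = r - 2*u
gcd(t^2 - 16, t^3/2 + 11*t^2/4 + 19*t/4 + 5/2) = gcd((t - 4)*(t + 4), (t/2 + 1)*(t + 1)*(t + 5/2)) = 1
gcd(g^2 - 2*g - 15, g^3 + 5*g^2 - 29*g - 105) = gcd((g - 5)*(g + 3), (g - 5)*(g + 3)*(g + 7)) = g^2 - 2*g - 15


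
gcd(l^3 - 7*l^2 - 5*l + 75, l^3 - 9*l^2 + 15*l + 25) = l^2 - 10*l + 25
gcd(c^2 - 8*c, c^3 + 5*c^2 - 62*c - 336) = c - 8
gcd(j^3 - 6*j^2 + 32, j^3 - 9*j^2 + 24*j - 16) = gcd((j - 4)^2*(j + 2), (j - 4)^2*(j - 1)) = j^2 - 8*j + 16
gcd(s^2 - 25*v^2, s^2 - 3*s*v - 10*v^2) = s - 5*v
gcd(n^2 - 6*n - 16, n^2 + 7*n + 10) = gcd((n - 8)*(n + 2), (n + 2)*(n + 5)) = n + 2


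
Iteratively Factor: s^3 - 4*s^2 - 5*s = (s - 5)*(s^2 + s) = s*(s - 5)*(s + 1)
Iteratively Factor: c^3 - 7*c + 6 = (c - 2)*(c^2 + 2*c - 3) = (c - 2)*(c + 3)*(c - 1)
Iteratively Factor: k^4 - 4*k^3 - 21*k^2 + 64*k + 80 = (k - 5)*(k^3 + k^2 - 16*k - 16) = (k - 5)*(k - 4)*(k^2 + 5*k + 4) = (k - 5)*(k - 4)*(k + 4)*(k + 1)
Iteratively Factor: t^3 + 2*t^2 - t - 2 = (t - 1)*(t^2 + 3*t + 2) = (t - 1)*(t + 1)*(t + 2)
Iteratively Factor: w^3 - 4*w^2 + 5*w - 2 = (w - 2)*(w^2 - 2*w + 1) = (w - 2)*(w - 1)*(w - 1)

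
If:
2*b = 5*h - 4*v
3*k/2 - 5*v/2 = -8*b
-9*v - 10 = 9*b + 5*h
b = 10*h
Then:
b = -80/49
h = -8/49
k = 1430/147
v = 30/49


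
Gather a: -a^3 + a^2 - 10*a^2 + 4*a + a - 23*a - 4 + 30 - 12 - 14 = -a^3 - 9*a^2 - 18*a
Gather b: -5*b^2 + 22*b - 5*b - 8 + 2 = -5*b^2 + 17*b - 6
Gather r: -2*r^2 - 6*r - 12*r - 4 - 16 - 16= -2*r^2 - 18*r - 36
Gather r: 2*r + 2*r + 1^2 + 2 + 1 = 4*r + 4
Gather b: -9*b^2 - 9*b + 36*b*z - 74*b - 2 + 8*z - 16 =-9*b^2 + b*(36*z - 83) + 8*z - 18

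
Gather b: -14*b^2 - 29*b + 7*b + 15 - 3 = -14*b^2 - 22*b + 12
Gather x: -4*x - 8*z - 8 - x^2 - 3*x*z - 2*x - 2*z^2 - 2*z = -x^2 + x*(-3*z - 6) - 2*z^2 - 10*z - 8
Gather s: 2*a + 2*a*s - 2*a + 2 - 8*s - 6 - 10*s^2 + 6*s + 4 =-10*s^2 + s*(2*a - 2)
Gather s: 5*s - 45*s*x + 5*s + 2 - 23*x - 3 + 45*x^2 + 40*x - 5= s*(10 - 45*x) + 45*x^2 + 17*x - 6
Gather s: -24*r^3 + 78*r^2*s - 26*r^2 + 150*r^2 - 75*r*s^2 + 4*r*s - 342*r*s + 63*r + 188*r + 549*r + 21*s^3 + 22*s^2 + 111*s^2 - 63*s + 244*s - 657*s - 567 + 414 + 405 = -24*r^3 + 124*r^2 + 800*r + 21*s^3 + s^2*(133 - 75*r) + s*(78*r^2 - 338*r - 476) + 252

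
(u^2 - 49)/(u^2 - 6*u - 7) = (u + 7)/(u + 1)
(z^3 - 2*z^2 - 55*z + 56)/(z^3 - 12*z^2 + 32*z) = (z^2 + 6*z - 7)/(z*(z - 4))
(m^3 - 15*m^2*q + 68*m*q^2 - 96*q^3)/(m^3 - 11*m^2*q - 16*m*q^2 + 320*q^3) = (-m^2 + 7*m*q - 12*q^2)/(-m^2 + 3*m*q + 40*q^2)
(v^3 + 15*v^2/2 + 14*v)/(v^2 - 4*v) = (v^2 + 15*v/2 + 14)/(v - 4)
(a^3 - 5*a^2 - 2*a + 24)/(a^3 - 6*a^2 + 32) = (a - 3)/(a - 4)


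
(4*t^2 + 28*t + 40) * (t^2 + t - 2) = 4*t^4 + 32*t^3 + 60*t^2 - 16*t - 80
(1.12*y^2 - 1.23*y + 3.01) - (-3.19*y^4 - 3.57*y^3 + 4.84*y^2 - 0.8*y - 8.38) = 3.19*y^4 + 3.57*y^3 - 3.72*y^2 - 0.43*y + 11.39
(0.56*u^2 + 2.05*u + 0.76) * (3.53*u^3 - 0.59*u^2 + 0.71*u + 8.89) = 1.9768*u^5 + 6.9061*u^4 + 1.8709*u^3 + 5.9855*u^2 + 18.7641*u + 6.7564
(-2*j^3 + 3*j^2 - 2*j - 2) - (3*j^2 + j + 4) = -2*j^3 - 3*j - 6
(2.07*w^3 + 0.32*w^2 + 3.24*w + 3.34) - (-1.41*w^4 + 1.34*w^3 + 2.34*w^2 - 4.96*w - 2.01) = 1.41*w^4 + 0.73*w^3 - 2.02*w^2 + 8.2*w + 5.35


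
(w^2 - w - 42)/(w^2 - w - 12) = (-w^2 + w + 42)/(-w^2 + w + 12)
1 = 1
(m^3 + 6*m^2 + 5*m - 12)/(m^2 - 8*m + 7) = (m^2 + 7*m + 12)/(m - 7)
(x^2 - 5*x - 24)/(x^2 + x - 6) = (x - 8)/(x - 2)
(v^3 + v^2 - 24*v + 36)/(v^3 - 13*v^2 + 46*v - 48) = (v + 6)/(v - 8)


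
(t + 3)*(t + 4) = t^2 + 7*t + 12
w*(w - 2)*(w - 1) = w^3 - 3*w^2 + 2*w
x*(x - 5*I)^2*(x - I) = x^4 - 11*I*x^3 - 35*x^2 + 25*I*x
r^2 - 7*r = r*(r - 7)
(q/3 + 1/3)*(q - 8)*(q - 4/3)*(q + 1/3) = q^4/3 - 8*q^3/3 - 13*q^2/27 + 100*q/27 + 32/27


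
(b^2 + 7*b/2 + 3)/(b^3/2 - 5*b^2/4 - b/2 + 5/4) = 2*(2*b^2 + 7*b + 6)/(2*b^3 - 5*b^2 - 2*b + 5)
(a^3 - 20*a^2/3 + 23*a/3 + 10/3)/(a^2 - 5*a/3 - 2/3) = a - 5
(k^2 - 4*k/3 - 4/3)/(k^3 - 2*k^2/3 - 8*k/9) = 3*(k - 2)/(k*(3*k - 4))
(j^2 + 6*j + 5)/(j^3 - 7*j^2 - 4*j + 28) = (j^2 + 6*j + 5)/(j^3 - 7*j^2 - 4*j + 28)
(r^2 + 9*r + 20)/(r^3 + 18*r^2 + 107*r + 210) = (r + 4)/(r^2 + 13*r + 42)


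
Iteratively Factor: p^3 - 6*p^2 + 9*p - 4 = (p - 4)*(p^2 - 2*p + 1) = (p - 4)*(p - 1)*(p - 1)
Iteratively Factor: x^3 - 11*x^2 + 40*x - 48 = (x - 4)*(x^2 - 7*x + 12) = (x - 4)^2*(x - 3)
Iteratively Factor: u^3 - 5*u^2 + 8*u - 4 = (u - 2)*(u^2 - 3*u + 2) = (u - 2)*(u - 1)*(u - 2)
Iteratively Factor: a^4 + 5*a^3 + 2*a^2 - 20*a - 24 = (a + 2)*(a^3 + 3*a^2 - 4*a - 12) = (a + 2)^2*(a^2 + a - 6) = (a + 2)^2*(a + 3)*(a - 2)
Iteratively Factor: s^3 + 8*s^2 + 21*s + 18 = (s + 2)*(s^2 + 6*s + 9) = (s + 2)*(s + 3)*(s + 3)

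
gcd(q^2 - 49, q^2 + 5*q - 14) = q + 7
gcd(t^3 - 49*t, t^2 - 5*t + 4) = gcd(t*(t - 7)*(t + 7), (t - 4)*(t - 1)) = 1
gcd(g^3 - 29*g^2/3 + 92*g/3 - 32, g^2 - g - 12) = g - 4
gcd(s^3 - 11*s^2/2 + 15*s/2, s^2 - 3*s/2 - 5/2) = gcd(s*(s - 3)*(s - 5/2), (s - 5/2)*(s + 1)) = s - 5/2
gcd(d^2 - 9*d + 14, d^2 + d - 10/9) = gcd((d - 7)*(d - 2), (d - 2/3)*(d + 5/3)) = 1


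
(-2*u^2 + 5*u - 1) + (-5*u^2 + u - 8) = -7*u^2 + 6*u - 9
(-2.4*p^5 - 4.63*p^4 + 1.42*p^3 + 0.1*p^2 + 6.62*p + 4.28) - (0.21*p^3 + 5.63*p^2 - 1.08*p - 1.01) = -2.4*p^5 - 4.63*p^4 + 1.21*p^3 - 5.53*p^2 + 7.7*p + 5.29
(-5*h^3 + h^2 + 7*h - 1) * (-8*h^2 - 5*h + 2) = 40*h^5 + 17*h^4 - 71*h^3 - 25*h^2 + 19*h - 2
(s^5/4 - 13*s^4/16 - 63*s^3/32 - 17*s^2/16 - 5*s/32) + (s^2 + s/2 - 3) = s^5/4 - 13*s^4/16 - 63*s^3/32 - s^2/16 + 11*s/32 - 3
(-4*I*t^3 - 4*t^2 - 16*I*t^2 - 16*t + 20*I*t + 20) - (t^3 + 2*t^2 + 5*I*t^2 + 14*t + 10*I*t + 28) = -t^3 - 4*I*t^3 - 6*t^2 - 21*I*t^2 - 30*t + 10*I*t - 8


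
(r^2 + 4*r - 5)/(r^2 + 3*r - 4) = (r + 5)/(r + 4)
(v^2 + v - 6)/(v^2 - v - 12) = (v - 2)/(v - 4)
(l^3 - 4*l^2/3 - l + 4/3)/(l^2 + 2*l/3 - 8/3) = (l^2 - 1)/(l + 2)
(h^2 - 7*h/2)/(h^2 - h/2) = (2*h - 7)/(2*h - 1)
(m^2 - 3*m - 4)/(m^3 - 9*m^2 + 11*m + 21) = (m - 4)/(m^2 - 10*m + 21)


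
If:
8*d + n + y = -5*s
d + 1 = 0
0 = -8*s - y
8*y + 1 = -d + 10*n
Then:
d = -1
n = 256/47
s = -40/47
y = 320/47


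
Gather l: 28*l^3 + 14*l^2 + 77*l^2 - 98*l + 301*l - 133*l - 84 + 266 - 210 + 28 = 28*l^3 + 91*l^2 + 70*l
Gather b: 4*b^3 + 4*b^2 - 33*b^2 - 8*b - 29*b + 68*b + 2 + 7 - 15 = 4*b^3 - 29*b^2 + 31*b - 6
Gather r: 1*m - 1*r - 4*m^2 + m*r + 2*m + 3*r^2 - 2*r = -4*m^2 + 3*m + 3*r^2 + r*(m - 3)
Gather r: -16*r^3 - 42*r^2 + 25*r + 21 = -16*r^3 - 42*r^2 + 25*r + 21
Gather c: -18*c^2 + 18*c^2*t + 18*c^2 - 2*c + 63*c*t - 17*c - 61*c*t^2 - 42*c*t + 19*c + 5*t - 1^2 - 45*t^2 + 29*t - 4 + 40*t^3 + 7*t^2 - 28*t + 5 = 18*c^2*t + c*(-61*t^2 + 21*t) + 40*t^3 - 38*t^2 + 6*t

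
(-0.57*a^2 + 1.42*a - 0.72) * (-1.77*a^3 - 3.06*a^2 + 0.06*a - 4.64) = 1.0089*a^5 - 0.7692*a^4 - 3.105*a^3 + 4.9332*a^2 - 6.632*a + 3.3408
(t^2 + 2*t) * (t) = t^3 + 2*t^2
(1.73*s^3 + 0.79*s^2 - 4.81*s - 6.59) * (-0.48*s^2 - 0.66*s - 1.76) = -0.8304*s^5 - 1.521*s^4 - 1.2574*s^3 + 4.9474*s^2 + 12.815*s + 11.5984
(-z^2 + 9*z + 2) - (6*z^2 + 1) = -7*z^2 + 9*z + 1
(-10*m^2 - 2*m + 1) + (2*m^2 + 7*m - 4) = -8*m^2 + 5*m - 3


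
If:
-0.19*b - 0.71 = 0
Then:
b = -3.74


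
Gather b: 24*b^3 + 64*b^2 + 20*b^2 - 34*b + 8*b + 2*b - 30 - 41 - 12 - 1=24*b^3 + 84*b^2 - 24*b - 84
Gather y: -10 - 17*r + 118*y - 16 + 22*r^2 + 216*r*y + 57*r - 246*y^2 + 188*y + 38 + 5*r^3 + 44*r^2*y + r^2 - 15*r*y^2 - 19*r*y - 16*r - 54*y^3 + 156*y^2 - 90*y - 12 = 5*r^3 + 23*r^2 + 24*r - 54*y^3 + y^2*(-15*r - 90) + y*(44*r^2 + 197*r + 216)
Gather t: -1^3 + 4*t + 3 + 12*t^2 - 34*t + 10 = 12*t^2 - 30*t + 12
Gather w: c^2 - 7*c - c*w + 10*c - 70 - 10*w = c^2 + 3*c + w*(-c - 10) - 70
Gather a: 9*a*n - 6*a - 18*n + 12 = a*(9*n - 6) - 18*n + 12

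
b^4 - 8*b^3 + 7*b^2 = b^2*(b - 7)*(b - 1)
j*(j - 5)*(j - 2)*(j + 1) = j^4 - 6*j^3 + 3*j^2 + 10*j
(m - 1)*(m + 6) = m^2 + 5*m - 6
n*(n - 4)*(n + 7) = n^3 + 3*n^2 - 28*n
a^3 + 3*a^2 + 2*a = a*(a + 1)*(a + 2)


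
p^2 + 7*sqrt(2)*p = p*(p + 7*sqrt(2))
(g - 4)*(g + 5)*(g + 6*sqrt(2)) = g^3 + g^2 + 6*sqrt(2)*g^2 - 20*g + 6*sqrt(2)*g - 120*sqrt(2)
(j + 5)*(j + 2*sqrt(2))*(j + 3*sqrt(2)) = j^3 + 5*j^2 + 5*sqrt(2)*j^2 + 12*j + 25*sqrt(2)*j + 60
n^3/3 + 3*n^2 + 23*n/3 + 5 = (n/3 + 1)*(n + 1)*(n + 5)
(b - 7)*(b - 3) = b^2 - 10*b + 21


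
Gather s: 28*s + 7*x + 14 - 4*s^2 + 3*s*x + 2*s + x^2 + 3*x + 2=-4*s^2 + s*(3*x + 30) + x^2 + 10*x + 16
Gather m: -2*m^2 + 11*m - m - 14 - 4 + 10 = -2*m^2 + 10*m - 8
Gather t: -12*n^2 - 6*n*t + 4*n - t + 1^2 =-12*n^2 + 4*n + t*(-6*n - 1) + 1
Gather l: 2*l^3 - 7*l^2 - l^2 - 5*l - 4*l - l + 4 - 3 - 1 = 2*l^3 - 8*l^2 - 10*l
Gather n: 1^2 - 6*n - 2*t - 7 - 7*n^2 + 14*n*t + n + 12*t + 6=-7*n^2 + n*(14*t - 5) + 10*t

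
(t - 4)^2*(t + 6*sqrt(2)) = t^3 - 8*t^2 + 6*sqrt(2)*t^2 - 48*sqrt(2)*t + 16*t + 96*sqrt(2)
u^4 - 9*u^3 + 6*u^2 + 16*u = u*(u - 8)*(u - 2)*(u + 1)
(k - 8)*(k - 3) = k^2 - 11*k + 24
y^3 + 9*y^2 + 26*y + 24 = (y + 2)*(y + 3)*(y + 4)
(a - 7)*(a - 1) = a^2 - 8*a + 7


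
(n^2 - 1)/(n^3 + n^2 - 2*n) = (n + 1)/(n*(n + 2))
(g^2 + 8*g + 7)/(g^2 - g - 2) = (g + 7)/(g - 2)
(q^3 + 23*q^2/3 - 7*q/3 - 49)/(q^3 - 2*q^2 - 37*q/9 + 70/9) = 3*(q^2 + 10*q + 21)/(3*q^2 + q - 10)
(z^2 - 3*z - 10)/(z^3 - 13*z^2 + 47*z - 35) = (z + 2)/(z^2 - 8*z + 7)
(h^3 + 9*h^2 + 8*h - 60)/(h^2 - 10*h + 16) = (h^2 + 11*h + 30)/(h - 8)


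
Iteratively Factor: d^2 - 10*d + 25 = (d - 5)*(d - 5)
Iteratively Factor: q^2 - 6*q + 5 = (q - 5)*(q - 1)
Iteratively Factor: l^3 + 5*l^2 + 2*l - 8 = (l + 2)*(l^2 + 3*l - 4) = (l - 1)*(l + 2)*(l + 4)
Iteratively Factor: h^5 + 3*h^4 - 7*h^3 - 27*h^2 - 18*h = (h + 2)*(h^4 + h^3 - 9*h^2 - 9*h) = (h + 1)*(h + 2)*(h^3 - 9*h) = (h - 3)*(h + 1)*(h + 2)*(h^2 + 3*h) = h*(h - 3)*(h + 1)*(h + 2)*(h + 3)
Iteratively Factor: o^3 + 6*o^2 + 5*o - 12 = (o + 4)*(o^2 + 2*o - 3) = (o - 1)*(o + 4)*(o + 3)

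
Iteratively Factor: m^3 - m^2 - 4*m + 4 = (m - 1)*(m^2 - 4) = (m - 2)*(m - 1)*(m + 2)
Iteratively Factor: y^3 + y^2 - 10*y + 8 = (y - 1)*(y^2 + 2*y - 8) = (y - 2)*(y - 1)*(y + 4)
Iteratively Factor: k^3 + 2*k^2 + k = (k + 1)*(k^2 + k) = k*(k + 1)*(k + 1)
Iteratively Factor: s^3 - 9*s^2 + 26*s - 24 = (s - 4)*(s^2 - 5*s + 6) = (s - 4)*(s - 2)*(s - 3)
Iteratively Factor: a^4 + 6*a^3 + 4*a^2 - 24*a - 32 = (a + 2)*(a^3 + 4*a^2 - 4*a - 16) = (a + 2)^2*(a^2 + 2*a - 8) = (a + 2)^2*(a + 4)*(a - 2)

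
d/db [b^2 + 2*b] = 2*b + 2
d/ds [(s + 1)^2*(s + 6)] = (s + 1)*(3*s + 13)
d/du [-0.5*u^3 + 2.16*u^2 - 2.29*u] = -1.5*u^2 + 4.32*u - 2.29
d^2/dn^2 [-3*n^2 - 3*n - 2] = -6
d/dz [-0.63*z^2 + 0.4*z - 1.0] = 0.4 - 1.26*z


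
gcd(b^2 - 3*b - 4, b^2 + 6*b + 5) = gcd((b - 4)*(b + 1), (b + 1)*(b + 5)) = b + 1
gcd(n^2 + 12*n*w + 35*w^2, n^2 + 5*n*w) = n + 5*w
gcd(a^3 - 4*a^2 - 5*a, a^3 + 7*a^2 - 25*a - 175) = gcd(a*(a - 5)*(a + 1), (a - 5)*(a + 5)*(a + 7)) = a - 5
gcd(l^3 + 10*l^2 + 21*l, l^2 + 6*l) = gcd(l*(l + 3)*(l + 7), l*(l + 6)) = l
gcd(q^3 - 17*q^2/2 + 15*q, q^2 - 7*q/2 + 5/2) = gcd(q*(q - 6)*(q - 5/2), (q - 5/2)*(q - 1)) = q - 5/2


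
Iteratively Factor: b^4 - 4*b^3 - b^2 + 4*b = (b)*(b^3 - 4*b^2 - b + 4) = b*(b - 4)*(b^2 - 1) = b*(b - 4)*(b + 1)*(b - 1)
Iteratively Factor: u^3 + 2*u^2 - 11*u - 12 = (u + 1)*(u^2 + u - 12) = (u + 1)*(u + 4)*(u - 3)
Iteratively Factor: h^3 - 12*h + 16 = (h + 4)*(h^2 - 4*h + 4) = (h - 2)*(h + 4)*(h - 2)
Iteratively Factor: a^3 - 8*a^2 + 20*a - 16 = (a - 4)*(a^2 - 4*a + 4) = (a - 4)*(a - 2)*(a - 2)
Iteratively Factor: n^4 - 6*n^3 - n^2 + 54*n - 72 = (n - 3)*(n^3 - 3*n^2 - 10*n + 24) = (n - 4)*(n - 3)*(n^2 + n - 6) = (n - 4)*(n - 3)*(n - 2)*(n + 3)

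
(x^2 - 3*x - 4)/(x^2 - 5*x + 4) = (x + 1)/(x - 1)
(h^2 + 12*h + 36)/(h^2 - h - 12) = (h^2 + 12*h + 36)/(h^2 - h - 12)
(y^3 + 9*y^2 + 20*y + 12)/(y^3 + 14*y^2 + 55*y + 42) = (y + 2)/(y + 7)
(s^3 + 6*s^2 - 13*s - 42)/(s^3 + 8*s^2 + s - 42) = (s^2 - s - 6)/(s^2 + s - 6)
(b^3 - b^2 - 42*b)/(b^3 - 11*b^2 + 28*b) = (b + 6)/(b - 4)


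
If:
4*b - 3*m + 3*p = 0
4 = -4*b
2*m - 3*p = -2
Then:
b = -1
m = -2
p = -2/3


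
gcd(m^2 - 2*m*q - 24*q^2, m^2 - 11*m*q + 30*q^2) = -m + 6*q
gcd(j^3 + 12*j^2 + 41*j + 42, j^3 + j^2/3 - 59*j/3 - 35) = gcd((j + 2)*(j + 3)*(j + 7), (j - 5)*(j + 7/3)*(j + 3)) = j + 3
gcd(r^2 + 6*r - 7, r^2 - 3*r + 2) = r - 1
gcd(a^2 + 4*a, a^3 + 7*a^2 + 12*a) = a^2 + 4*a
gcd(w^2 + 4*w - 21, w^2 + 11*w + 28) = w + 7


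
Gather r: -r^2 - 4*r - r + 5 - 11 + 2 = -r^2 - 5*r - 4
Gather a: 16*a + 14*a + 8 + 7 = 30*a + 15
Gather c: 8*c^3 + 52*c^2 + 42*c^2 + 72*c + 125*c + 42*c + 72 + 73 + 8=8*c^3 + 94*c^2 + 239*c + 153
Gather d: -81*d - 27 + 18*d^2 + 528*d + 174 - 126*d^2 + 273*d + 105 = -108*d^2 + 720*d + 252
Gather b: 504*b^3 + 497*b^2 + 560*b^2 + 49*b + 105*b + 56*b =504*b^3 + 1057*b^2 + 210*b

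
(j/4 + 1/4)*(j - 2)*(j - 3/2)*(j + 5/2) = j^4/4 - 27*j^2/16 + 7*j/16 + 15/8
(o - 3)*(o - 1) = o^2 - 4*o + 3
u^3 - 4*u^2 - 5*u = u*(u - 5)*(u + 1)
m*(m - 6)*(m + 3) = m^3 - 3*m^2 - 18*m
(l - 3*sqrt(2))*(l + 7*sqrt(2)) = l^2 + 4*sqrt(2)*l - 42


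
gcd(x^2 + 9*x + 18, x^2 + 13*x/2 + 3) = x + 6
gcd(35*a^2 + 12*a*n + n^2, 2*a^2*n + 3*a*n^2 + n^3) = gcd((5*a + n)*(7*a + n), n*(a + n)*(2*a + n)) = 1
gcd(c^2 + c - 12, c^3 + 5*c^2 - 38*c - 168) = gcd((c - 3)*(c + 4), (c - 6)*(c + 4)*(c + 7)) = c + 4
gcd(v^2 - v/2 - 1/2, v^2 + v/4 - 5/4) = v - 1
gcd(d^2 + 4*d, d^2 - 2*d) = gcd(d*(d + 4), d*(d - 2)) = d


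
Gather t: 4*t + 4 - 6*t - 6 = -2*t - 2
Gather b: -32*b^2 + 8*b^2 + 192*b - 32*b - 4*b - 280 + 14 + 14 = -24*b^2 + 156*b - 252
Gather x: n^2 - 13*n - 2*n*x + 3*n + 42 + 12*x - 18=n^2 - 10*n + x*(12 - 2*n) + 24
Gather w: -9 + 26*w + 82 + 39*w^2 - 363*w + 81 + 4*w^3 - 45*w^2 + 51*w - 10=4*w^3 - 6*w^2 - 286*w + 144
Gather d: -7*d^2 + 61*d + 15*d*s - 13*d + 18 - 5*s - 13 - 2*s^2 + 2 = -7*d^2 + d*(15*s + 48) - 2*s^2 - 5*s + 7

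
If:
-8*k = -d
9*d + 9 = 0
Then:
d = -1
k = -1/8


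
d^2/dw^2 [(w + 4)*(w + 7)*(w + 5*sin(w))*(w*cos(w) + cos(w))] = -w^4*cos(w) - 8*w^3*sin(w) - 10*w^3*sin(2*w) - 12*w^3*cos(w) - 72*w^2*sin(w) - 120*w^2*sin(2*w) - 27*w^2*cos(w) + 30*w^2*cos(2*w) - 156*w*sin(w) - 375*w*sin(2*w) + 44*w*cos(w) + 240*w*cos(2*w) - 56*sin(w) - 220*sin(2*w) + 78*cos(w) + 390*cos(2*w)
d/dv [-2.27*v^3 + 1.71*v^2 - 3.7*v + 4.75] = -6.81*v^2 + 3.42*v - 3.7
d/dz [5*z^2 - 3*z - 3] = 10*z - 3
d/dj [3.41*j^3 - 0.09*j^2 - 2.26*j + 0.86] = 10.23*j^2 - 0.18*j - 2.26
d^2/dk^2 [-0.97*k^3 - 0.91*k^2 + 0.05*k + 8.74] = -5.82*k - 1.82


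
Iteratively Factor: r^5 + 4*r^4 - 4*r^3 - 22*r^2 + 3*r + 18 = (r + 3)*(r^4 + r^3 - 7*r^2 - r + 6) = (r - 2)*(r + 3)*(r^3 + 3*r^2 - r - 3) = (r - 2)*(r + 1)*(r + 3)*(r^2 + 2*r - 3) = (r - 2)*(r - 1)*(r + 1)*(r + 3)*(r + 3)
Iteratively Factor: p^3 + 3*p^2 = (p)*(p^2 + 3*p) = p^2*(p + 3)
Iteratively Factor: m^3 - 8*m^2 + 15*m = (m - 3)*(m^2 - 5*m) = m*(m - 3)*(m - 5)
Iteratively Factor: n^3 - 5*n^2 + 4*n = (n)*(n^2 - 5*n + 4) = n*(n - 4)*(n - 1)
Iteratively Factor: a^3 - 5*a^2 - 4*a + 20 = (a - 5)*(a^2 - 4) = (a - 5)*(a + 2)*(a - 2)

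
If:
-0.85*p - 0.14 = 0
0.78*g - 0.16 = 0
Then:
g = 0.21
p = -0.16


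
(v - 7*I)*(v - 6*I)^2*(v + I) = v^4 - 18*I*v^3 - 101*v^2 + 132*I*v - 252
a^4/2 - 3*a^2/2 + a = a*(a/2 + 1)*(a - 1)^2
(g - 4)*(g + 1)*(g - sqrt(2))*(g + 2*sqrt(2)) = g^4 - 3*g^3 + sqrt(2)*g^3 - 8*g^2 - 3*sqrt(2)*g^2 - 4*sqrt(2)*g + 12*g + 16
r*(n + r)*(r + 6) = n*r^2 + 6*n*r + r^3 + 6*r^2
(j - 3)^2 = j^2 - 6*j + 9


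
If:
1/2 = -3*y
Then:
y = -1/6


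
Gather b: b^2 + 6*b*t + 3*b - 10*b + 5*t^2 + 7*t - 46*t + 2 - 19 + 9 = b^2 + b*(6*t - 7) + 5*t^2 - 39*t - 8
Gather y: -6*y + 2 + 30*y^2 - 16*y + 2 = 30*y^2 - 22*y + 4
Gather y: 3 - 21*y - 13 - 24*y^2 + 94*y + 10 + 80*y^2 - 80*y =56*y^2 - 7*y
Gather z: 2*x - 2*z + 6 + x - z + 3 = 3*x - 3*z + 9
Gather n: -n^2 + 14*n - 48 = -n^2 + 14*n - 48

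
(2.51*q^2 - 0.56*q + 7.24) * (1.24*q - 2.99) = 3.1124*q^3 - 8.1993*q^2 + 10.652*q - 21.6476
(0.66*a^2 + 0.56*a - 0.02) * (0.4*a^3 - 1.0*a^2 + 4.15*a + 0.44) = 0.264*a^5 - 0.436*a^4 + 2.171*a^3 + 2.6344*a^2 + 0.1634*a - 0.0088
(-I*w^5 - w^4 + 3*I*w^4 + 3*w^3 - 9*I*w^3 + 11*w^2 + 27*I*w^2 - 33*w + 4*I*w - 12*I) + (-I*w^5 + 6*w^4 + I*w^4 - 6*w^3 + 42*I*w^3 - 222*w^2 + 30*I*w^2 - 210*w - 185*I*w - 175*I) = -2*I*w^5 + 5*w^4 + 4*I*w^4 - 3*w^3 + 33*I*w^3 - 211*w^2 + 57*I*w^2 - 243*w - 181*I*w - 187*I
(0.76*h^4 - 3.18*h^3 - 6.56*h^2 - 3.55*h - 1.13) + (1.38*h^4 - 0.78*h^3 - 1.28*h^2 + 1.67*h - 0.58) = 2.14*h^4 - 3.96*h^3 - 7.84*h^2 - 1.88*h - 1.71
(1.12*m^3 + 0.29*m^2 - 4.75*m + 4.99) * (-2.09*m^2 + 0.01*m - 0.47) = -2.3408*m^5 - 0.5949*m^4 + 9.404*m^3 - 10.6129*m^2 + 2.2824*m - 2.3453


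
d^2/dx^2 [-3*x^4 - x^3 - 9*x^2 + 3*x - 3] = -36*x^2 - 6*x - 18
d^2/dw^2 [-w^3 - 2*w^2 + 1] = -6*w - 4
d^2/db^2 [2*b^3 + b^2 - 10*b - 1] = 12*b + 2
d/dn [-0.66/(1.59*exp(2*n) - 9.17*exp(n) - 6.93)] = (2.0988*exp(n) - 6.0522)*exp(n)/(-1.59*exp(2*n) + 9.17*exp(n) + 6.93)^2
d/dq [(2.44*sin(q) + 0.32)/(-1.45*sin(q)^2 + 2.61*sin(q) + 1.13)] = (3.538*sin(q)^2 + 0.928*sin(q) + 1.922)*cos(q)/(2.1025*sin(q)^4 - 7.569*sin(q)^3 + 3.5351*sin(q)^2 + 5.8986*sin(q) + 1.2769)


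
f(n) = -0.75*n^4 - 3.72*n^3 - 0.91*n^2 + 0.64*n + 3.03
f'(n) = -3.0*n^3 - 11.16*n^2 - 1.82*n + 0.64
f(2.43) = -80.32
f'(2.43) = -112.73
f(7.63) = -4239.37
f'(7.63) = -1995.53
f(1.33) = -8.83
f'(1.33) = -28.58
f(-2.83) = 30.14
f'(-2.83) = -15.59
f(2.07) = -46.31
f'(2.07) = -77.56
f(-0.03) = 3.01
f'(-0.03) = 0.68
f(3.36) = -241.80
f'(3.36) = -245.27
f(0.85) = 0.24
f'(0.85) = -10.81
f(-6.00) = -202.05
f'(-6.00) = 257.80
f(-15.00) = -25625.07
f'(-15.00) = 7641.94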